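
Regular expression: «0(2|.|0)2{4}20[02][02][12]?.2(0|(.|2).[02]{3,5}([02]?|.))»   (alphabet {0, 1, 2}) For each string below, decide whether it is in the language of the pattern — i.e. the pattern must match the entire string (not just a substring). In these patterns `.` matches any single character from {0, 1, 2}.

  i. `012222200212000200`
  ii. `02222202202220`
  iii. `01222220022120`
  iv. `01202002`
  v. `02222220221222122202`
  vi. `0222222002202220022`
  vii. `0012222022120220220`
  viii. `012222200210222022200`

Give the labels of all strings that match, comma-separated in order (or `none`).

i → match
ii → no match
iii → match
iv → no match
v → match
vi → match
vii → no match
viii → match

i, iii, v, vi, viii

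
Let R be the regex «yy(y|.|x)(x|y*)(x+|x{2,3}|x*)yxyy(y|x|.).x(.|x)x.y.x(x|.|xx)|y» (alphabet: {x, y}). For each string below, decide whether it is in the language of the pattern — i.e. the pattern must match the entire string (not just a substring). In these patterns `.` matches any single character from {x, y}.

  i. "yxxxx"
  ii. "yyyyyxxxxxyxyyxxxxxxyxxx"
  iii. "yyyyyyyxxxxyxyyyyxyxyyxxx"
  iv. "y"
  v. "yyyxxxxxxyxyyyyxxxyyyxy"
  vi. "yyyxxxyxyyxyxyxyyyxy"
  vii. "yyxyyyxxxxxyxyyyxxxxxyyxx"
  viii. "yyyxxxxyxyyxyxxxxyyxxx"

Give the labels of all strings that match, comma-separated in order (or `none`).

ii, iii, iv, v, vi, vii, viii

i. "yxxxx" → no match
ii → match
iii → match
iv. "y" → match
v → match
vi → match
vii → match
viii → match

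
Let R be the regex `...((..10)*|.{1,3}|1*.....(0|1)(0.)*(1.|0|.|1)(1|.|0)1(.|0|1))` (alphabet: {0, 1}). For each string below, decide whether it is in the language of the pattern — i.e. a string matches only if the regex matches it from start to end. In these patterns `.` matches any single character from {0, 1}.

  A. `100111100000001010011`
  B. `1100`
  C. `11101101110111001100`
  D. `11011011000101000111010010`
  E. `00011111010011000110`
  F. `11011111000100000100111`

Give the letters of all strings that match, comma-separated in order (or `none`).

A, B, E

A → match
B → match
C → no match
D → no match
E → match
F → no match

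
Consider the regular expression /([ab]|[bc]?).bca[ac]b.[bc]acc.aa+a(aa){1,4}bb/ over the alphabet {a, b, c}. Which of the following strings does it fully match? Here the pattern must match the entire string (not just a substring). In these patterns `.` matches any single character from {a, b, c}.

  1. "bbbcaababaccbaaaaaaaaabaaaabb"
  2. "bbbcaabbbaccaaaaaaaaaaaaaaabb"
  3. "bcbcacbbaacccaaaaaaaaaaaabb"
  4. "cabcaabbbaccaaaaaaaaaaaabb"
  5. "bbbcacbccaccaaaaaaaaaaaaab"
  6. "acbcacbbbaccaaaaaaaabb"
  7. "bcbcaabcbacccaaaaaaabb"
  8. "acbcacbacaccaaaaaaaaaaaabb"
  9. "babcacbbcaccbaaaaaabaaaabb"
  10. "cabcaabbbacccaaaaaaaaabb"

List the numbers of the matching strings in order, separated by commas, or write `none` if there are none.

1 → no match
2 → match
3 → no match
4 → match
5 → no match — must end with "aabb"
6 → match
7 → match
8 → match
9 → no match
10 → match

2, 4, 6, 7, 8, 10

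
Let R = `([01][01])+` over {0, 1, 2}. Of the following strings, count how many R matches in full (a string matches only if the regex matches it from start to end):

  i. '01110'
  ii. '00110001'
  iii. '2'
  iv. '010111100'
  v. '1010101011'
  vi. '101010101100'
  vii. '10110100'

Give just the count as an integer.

4

i → no match
ii → match
iii → no match
iv → no match
v → match
vi → match
vii → match
Total matched: 4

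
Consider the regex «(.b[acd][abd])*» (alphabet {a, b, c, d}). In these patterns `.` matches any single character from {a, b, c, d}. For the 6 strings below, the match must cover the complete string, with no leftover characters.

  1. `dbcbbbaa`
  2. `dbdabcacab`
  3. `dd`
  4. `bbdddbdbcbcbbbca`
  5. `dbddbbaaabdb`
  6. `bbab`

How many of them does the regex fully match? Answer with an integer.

1 → match
2 → no match
3 → no match
4 → match
5 → match
6 → match
Total matched: 4

4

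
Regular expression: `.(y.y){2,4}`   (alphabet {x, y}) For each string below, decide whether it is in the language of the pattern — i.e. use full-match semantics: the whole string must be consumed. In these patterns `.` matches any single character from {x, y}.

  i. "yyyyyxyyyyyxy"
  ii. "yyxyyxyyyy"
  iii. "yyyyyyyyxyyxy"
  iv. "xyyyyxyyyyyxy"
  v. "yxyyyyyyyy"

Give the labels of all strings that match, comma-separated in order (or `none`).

i, ii, iii, iv

i → match
ii → match
iii → match
iv → match
v → no match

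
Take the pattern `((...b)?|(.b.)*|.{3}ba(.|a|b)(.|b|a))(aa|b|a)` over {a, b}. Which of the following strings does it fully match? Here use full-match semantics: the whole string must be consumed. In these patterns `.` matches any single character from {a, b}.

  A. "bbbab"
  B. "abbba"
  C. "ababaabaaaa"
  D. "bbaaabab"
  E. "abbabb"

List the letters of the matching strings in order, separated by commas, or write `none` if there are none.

B

A → no match
B → match
C → no match
D → no match
E → no match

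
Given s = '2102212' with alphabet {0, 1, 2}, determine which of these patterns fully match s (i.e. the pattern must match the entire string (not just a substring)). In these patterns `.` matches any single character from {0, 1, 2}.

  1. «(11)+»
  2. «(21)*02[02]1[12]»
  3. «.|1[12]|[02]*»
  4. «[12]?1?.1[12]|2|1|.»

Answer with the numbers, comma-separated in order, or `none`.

2

1 → no match — must start with '11'
2 → match
3 → no match
4 → no match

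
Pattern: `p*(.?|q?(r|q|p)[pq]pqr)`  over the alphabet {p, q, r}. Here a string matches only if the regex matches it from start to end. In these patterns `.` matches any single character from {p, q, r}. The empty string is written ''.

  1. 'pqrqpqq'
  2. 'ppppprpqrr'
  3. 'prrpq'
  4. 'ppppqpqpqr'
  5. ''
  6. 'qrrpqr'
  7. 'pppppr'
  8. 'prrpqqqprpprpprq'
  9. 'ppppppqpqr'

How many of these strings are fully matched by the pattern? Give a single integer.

1. 'pqrqpqq' → no match
2. 'ppppprpqrr' → no match
3. 'prrpq' → no match
4. 'ppppqpqpqr' → match
5. '' → match
6. 'qrrpqr' → no match
7. 'pppppr' → match
8 → no match
9. 'ppppppqpqr' → match
Total matched: 4

4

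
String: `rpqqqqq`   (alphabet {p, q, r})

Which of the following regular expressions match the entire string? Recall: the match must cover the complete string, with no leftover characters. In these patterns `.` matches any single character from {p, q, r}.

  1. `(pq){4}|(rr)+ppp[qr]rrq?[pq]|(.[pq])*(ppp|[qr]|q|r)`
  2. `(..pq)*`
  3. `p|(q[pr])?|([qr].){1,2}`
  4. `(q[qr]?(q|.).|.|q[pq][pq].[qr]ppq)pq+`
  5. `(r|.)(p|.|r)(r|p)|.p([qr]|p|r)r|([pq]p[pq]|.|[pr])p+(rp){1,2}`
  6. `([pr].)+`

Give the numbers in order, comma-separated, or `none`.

1, 4

1 → match
2 → no match
3 → no match
4 → match
5 → no match
6 → no match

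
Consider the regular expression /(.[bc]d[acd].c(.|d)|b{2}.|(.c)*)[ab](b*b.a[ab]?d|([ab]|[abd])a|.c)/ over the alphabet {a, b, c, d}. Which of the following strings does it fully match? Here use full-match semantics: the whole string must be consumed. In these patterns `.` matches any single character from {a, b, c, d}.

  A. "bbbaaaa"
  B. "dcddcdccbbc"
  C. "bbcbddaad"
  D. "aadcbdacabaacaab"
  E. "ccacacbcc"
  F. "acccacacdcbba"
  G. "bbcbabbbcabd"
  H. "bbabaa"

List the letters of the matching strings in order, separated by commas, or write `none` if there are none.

E, F, H

A → no match
B → no match
C → no match
D → no match
E → match
F → match
G → no match
H → match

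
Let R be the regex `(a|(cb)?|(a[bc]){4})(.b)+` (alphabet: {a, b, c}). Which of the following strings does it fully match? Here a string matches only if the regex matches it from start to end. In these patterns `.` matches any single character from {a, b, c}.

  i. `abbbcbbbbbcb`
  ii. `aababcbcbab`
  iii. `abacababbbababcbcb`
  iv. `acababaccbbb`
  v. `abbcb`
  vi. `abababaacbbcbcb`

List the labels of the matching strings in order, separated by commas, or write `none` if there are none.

i → match
ii → match
iii → match
iv → match
v → match
vi → no match

i, ii, iii, iv, v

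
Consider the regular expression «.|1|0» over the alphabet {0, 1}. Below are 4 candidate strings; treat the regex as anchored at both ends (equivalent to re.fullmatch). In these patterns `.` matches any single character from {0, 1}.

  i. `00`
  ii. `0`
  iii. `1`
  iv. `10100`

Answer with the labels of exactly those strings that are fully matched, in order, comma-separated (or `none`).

ii, iii

i → no match
ii → match
iii → match
iv → no match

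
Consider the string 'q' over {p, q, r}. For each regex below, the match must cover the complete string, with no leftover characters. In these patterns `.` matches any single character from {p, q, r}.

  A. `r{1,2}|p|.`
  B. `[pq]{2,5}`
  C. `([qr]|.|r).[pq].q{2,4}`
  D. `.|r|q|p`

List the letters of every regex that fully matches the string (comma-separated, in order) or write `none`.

A, D

A → match
B → no match
C → no match
D → match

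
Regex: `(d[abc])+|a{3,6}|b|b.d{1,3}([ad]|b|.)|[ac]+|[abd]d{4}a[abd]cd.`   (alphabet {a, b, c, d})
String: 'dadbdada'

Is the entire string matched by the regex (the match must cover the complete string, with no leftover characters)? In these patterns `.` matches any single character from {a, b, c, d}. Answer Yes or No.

Yes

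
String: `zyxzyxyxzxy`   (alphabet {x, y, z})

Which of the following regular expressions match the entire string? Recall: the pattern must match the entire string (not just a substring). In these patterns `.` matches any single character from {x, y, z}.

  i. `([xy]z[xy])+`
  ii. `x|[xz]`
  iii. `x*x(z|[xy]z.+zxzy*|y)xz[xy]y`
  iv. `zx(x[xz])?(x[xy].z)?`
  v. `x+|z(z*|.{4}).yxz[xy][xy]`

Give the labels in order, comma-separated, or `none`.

i → no match
ii → no match
iii → no match
iv → no match — must start with `zx`
v → match

v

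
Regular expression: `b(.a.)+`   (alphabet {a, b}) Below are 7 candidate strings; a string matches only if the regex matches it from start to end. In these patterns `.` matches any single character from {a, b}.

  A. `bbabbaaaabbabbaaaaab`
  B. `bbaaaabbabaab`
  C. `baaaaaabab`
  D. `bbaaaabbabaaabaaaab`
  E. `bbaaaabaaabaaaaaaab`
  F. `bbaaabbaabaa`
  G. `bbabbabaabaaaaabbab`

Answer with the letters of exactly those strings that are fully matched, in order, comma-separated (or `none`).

A → no match
B → match
C → match
D → match
E → match
F → no match
G → match

B, C, D, E, G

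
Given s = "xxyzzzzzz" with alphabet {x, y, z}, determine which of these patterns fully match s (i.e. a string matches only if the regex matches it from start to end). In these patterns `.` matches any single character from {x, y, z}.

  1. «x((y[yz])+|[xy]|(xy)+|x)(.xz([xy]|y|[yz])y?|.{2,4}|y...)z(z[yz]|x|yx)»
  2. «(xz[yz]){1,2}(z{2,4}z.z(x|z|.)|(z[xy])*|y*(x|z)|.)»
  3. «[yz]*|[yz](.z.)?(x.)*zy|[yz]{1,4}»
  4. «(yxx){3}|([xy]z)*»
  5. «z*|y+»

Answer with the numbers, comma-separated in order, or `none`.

1

1 → match
2 → no match — must start with "xz"
3 → no match
4 → no match
5 → no match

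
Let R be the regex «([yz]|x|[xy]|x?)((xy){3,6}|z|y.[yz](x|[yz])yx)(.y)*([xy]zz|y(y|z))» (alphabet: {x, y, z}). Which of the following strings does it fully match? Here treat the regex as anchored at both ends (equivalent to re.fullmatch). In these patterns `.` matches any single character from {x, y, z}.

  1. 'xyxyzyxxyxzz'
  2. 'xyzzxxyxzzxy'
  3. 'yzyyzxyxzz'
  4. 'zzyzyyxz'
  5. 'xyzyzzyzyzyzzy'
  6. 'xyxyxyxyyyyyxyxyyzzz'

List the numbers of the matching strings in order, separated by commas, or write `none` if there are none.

1 → match
2 → no match
3 → no match
4 → no match
5 → no match
6 → no match

1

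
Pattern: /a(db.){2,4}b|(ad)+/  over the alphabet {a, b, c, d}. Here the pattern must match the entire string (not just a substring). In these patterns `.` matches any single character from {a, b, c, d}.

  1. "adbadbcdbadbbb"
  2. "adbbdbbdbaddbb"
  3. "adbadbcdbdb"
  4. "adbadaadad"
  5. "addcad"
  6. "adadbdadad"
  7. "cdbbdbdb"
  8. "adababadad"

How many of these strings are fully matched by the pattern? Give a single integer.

2

1 → match
2 → no match
3 → match
4 → no match
5 → no match
6 → no match
7 → no match
8 → no match
Total matched: 2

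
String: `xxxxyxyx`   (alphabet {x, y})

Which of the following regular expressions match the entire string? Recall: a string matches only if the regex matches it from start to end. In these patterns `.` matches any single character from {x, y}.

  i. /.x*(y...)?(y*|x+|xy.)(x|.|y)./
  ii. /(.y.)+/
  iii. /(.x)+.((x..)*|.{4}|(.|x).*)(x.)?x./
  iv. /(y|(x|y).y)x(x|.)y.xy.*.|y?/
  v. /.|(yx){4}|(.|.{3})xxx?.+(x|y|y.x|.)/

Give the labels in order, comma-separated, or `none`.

i, v

i → match
ii → no match
iii → no match
iv → no match
v → match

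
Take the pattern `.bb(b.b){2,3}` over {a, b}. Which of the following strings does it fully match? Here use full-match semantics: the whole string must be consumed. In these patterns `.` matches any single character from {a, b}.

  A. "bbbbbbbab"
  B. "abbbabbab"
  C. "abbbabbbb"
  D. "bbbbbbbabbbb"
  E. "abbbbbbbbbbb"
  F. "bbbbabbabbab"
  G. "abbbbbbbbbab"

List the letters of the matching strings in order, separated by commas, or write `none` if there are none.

A, B, C, D, E, F, G

A. "bbbbbbbab" → match
B. "abbbabbab" → match
C. "abbbabbbb" → match
D. "bbbbbbbabbbb" → match
E. "abbbbbbbbbbb" → match
F. "bbbbabbabbab" → match
G. "abbbbbbbbbab" → match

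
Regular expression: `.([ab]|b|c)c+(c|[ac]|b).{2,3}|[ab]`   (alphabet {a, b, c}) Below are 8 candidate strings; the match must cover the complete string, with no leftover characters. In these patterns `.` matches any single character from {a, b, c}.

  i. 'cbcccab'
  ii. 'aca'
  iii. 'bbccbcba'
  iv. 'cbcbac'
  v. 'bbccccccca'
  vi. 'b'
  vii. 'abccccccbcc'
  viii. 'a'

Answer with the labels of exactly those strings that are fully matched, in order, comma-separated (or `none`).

i, iii, iv, v, vi, vii, viii

i → match
ii → no match
iii → match
iv → match
v → match
vi → match
vii → match
viii → match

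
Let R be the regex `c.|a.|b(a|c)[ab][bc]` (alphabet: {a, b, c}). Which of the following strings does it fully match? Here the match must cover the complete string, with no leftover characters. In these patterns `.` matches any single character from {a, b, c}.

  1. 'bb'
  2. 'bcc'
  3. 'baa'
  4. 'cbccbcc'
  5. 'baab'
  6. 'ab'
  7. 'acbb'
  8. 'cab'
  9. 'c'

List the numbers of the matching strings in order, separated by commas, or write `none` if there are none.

5, 6

1 → no match
2 → no match
3 → no match
4 → no match
5 → match
6 → match
7 → no match
8 → no match
9 → no match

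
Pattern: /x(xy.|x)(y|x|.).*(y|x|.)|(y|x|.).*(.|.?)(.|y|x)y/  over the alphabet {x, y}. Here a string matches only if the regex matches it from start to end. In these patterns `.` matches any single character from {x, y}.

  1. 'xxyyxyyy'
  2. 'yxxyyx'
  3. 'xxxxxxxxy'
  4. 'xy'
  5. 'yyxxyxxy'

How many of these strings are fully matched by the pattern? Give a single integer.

1 → match
2 → no match
3 → match
4 → no match
5 → match
Total matched: 3

3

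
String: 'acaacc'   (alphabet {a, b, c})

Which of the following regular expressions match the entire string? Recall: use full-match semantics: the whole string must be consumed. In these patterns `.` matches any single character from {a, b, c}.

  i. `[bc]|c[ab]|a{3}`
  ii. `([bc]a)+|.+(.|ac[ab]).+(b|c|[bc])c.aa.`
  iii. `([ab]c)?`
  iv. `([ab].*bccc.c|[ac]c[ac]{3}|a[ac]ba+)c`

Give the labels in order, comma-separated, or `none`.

iv

i → no match
ii → no match
iii → no match
iv → match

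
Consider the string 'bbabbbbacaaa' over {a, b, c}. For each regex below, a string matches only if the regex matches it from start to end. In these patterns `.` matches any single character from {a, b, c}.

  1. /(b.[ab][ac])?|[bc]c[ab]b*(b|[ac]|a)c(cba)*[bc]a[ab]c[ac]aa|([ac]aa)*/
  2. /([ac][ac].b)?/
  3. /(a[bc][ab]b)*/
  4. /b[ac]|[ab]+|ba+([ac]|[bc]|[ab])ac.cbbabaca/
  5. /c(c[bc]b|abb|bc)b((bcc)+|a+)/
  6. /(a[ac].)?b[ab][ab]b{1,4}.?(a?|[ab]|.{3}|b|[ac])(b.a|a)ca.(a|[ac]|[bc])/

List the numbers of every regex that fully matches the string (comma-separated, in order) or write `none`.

1 → no match
2 → no match
3 → no match
4 → no match
5 → no match — must start with 'c'
6 → match

6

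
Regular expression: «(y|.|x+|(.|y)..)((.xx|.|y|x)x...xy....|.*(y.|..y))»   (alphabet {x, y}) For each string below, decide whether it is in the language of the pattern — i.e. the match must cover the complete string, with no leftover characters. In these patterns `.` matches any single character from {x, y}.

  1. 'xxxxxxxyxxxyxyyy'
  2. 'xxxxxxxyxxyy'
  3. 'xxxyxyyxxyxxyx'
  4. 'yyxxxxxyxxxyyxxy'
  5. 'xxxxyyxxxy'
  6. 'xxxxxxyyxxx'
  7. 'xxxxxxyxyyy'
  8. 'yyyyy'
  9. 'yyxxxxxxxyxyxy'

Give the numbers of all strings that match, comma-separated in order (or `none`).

1 → match
2 → match
3 → match
4 → match
5 → match
6 → no match
7 → match
8 → match
9 → match

1, 2, 3, 4, 5, 7, 8, 9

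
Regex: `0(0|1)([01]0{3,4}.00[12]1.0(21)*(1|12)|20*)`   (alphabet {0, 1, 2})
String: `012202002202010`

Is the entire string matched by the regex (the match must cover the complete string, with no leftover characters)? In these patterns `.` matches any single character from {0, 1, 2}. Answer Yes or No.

No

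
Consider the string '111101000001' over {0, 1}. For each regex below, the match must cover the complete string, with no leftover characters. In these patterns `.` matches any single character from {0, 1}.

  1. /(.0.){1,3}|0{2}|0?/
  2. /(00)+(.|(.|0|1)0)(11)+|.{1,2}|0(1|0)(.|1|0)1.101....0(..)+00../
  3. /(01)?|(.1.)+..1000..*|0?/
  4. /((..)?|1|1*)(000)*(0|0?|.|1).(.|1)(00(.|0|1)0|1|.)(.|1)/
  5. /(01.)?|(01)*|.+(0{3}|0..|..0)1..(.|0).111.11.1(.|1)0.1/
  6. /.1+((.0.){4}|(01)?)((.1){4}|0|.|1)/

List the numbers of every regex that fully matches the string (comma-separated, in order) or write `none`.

1 → no match
2 → no match
3 → match
4 → match
5 → no match
6 → no match

3, 4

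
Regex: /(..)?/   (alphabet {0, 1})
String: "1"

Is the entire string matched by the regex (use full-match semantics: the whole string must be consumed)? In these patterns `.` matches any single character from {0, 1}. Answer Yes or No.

No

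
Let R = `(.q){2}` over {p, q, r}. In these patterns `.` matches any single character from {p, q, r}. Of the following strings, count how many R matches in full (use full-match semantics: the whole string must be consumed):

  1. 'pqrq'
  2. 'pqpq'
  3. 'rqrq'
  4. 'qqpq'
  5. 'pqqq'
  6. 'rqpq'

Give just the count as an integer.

1 → match
2 → match
3 → match
4 → match
5 → match
6 → match
Total matched: 6

6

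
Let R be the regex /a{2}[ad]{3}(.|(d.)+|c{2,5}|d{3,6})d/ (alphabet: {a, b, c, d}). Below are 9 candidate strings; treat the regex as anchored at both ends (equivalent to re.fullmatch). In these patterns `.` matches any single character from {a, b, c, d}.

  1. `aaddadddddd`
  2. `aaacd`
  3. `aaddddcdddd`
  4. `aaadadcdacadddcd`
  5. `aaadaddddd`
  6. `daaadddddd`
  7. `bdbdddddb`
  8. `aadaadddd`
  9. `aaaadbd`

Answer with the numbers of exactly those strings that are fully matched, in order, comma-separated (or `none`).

1. `aaddadddddd` → match
2. `aaacd` → no match
3. `aaddddcdddd` → no match
4 → no match
5. `aaadaddddd` → match
6. `daaadddddd` → no match — must start with `a`
7. `bdbdddddb` → no match — must start with `a`
8. `aadaadddd` → match
9. `aaaadbd` → match

1, 5, 8, 9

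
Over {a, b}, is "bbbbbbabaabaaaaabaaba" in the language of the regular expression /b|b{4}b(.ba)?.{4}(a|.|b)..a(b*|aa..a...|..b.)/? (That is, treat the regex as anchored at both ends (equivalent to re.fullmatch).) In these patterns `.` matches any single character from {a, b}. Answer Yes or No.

Yes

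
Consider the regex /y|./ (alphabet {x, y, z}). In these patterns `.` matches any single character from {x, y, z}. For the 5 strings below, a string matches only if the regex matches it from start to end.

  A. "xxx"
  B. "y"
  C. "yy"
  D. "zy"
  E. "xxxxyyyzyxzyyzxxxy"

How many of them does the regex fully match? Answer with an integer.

A. "xxx" → no match
B. "y" → match
C. "yy" → no match
D. "zy" → no match
E → no match
Total matched: 1

1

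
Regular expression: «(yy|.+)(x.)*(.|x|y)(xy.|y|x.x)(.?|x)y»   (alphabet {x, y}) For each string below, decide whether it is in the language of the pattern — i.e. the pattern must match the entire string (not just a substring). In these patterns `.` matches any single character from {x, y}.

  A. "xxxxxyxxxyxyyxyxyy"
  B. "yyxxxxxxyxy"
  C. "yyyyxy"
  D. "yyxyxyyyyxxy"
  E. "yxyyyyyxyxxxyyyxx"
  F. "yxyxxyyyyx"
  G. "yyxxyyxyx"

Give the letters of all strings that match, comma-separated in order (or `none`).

A → match
B. "yyxxxxxxyxy" → match
C. "yyyyxy" → match
D. "yyxyxyyyyxxy" → no match
E → no match — must end with "y"
F. "yxyxxyyyyx" → no match — must end with "y"
G. "yyxxyyxyx" → no match — must end with "y"

A, B, C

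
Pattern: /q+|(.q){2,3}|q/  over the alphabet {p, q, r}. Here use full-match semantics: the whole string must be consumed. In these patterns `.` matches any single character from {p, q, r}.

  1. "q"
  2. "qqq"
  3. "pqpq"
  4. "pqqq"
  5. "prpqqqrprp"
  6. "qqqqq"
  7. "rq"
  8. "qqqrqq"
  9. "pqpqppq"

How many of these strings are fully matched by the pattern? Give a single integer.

1 → match
2 → match
3 → match
4 → match
5 → no match — must end with "q"
6 → match
7 → no match
8 → no match
9 → no match
Total matched: 5

5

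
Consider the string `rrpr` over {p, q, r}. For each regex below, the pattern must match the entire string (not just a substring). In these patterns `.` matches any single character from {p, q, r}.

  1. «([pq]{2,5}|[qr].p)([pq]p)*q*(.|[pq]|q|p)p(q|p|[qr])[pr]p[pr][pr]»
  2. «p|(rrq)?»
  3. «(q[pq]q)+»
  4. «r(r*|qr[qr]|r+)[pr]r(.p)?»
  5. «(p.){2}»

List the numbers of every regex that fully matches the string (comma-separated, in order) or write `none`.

1 → no match
2 → no match
3 → no match — must start with `q`
4 → match
5 → no match — must start with `p`

4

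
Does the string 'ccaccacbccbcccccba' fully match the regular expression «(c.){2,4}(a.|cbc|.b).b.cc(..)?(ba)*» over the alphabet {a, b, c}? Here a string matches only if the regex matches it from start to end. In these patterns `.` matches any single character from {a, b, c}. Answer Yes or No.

No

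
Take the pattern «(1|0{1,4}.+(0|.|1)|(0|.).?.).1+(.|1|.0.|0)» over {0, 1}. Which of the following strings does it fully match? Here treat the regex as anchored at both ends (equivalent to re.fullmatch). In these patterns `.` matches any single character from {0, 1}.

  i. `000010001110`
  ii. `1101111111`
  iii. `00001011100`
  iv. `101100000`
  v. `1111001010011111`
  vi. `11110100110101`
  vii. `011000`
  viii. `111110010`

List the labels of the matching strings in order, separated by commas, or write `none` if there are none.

i, ii, iii

i. `000010001110` → match
ii. `1101111111` → match
iii. `00001011100` → match
iv. `101100000` → no match
v → no match
vi → no match
vii. `011000` → no match
viii. `111110010` → no match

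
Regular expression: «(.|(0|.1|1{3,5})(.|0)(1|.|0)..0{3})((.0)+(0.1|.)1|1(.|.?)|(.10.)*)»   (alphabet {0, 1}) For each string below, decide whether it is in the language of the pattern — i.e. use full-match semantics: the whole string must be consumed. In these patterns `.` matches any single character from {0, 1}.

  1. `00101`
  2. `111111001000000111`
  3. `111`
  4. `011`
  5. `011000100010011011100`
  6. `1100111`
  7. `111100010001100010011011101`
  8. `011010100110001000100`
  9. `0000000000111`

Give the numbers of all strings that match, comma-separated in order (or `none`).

1 → match
2 → match
3 → match
4 → match
5 → match
6 → match
7 → match
8 → match
9 → match

1, 2, 3, 4, 5, 6, 7, 8, 9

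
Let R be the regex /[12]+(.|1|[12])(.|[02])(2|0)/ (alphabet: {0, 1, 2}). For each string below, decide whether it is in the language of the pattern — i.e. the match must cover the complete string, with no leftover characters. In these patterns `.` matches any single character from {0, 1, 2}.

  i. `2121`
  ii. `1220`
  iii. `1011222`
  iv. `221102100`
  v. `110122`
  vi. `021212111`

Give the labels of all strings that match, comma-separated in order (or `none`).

ii

i → no match
ii → match
iii → no match
iv → no match
v → no match
vi → no match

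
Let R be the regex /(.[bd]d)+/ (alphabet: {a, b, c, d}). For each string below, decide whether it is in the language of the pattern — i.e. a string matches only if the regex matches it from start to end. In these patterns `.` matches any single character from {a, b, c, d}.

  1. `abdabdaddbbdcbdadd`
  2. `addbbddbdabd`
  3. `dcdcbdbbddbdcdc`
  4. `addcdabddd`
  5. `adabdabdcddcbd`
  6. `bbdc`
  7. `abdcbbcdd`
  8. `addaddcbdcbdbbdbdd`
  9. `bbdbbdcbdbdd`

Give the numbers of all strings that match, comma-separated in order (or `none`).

1 → match
2. `addbbddbdabd` → match
3 → no match — must end with `d`
4. `addcdabddd` → no match
5 → no match
6. `bbdc` → no match — must end with `d`
7. `abdcbbcdd` → no match
8 → match
9. `bbdbbdcbdbdd` → match

1, 2, 8, 9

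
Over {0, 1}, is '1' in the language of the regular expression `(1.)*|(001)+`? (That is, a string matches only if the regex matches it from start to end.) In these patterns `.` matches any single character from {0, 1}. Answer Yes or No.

No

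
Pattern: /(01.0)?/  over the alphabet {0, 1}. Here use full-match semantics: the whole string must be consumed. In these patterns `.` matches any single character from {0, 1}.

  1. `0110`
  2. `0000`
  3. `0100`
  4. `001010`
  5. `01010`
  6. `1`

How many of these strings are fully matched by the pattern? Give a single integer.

1 → match
2 → no match
3 → match
4 → no match
5 → no match
6 → no match
Total matched: 2

2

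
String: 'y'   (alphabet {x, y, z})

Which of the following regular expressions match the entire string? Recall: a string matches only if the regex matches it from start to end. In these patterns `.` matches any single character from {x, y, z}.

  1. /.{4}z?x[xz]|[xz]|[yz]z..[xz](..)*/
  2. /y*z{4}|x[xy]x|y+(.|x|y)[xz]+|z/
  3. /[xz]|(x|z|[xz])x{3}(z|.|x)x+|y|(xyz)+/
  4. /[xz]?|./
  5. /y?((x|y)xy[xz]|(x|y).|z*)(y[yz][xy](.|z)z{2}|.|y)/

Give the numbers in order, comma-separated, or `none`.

1 → no match
2 → no match
3 → match
4 → match
5 → match

3, 4, 5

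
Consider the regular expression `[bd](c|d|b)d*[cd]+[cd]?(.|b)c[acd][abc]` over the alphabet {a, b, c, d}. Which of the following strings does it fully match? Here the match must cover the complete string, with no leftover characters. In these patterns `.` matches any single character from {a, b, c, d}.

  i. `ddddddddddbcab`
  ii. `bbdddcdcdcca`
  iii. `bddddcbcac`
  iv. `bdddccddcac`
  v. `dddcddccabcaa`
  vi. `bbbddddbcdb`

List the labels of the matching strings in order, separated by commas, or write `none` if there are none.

i → match
ii → match
iii → match
iv → match
v → no match
vi → no match

i, ii, iii, iv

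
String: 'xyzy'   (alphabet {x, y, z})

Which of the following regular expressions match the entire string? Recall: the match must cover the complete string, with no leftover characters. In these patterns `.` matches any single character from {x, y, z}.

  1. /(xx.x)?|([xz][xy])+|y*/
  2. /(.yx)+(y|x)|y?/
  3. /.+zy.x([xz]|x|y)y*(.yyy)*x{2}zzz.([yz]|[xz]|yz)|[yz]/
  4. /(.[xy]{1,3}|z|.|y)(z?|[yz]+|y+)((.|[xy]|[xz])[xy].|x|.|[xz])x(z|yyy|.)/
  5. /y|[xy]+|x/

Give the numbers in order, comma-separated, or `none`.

1

1 → match
2 → no match
3 → no match
4 → no match
5 → no match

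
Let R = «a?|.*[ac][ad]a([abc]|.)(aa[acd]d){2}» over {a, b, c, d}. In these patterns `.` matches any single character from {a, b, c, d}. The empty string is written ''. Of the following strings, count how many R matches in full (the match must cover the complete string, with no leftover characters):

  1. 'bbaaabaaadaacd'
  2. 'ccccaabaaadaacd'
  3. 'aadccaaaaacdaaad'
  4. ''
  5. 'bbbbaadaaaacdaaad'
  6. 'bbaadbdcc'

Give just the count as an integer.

1 → match
2 → match
3 → match
4. '' → match
5 → match
6. 'bbaadbdcc' → no match
Total matched: 5

5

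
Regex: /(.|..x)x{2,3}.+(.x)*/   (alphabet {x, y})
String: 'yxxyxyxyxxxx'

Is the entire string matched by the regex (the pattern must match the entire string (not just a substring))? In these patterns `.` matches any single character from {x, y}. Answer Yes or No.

Yes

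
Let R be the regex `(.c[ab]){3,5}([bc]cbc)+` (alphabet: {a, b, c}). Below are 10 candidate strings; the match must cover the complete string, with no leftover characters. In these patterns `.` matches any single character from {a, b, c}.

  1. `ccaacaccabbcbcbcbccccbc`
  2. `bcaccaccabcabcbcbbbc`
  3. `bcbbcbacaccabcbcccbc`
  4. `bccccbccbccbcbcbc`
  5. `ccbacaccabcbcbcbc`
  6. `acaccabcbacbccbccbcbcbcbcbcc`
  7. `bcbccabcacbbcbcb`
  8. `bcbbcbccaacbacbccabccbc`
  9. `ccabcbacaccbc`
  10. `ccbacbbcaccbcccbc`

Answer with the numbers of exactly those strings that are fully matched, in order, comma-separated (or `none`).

3, 5, 9, 10

1 → no match
2 → no match — must end with `cbc`
3 → match
4 → no match
5 → match
6 → no match — must end with `cbc`
7 → no match — must end with `cbc`
8 → no match
9 → match
10 → match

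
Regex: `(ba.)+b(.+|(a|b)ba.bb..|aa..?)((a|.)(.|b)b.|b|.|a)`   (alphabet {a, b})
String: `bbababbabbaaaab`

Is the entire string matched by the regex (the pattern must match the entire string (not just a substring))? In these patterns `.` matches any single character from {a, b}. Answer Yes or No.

No

Every match must start with `ba`, but `bbababbabbaaaab` does not.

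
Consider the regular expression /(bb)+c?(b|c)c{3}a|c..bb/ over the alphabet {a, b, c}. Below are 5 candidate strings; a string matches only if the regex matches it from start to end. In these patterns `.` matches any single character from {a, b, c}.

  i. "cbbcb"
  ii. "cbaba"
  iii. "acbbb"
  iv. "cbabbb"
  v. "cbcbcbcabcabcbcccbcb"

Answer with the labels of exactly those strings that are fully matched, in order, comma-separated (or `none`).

i → no match
ii → no match
iii → no match
iv → no match
v → no match

none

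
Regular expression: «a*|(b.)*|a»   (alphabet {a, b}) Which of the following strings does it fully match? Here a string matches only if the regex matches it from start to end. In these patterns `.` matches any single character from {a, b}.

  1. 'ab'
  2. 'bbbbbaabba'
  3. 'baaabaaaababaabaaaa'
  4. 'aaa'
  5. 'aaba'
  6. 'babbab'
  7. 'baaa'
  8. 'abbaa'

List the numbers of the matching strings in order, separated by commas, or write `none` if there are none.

4

1. 'ab' → no match
2. 'bbbbbaabba' → no match
3 → no match
4. 'aaa' → match
5. 'aaba' → no match
6. 'babbab' → no match
7. 'baaa' → no match
8. 'abbaa' → no match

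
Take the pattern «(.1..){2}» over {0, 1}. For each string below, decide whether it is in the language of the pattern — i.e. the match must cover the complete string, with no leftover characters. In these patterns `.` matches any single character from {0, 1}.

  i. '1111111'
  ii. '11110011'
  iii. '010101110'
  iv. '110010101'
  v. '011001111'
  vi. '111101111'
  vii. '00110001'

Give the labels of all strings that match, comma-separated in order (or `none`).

none

i → no match
ii → no match
iii → no match
iv → no match
v → no match
vi → no match
vii → no match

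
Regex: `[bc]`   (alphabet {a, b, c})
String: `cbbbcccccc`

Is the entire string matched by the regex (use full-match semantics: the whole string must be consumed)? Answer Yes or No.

No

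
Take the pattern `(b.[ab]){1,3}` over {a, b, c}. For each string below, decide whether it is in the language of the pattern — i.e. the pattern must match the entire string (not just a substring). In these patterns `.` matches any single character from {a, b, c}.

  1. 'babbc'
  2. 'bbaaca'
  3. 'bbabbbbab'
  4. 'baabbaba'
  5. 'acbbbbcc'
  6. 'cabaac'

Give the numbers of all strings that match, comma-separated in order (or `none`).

1. 'babbc' → no match
2. 'bbaaca' → no match
3. 'bbabbbbab' → match
4. 'baabbaba' → no match
5. 'acbbbbcc' → no match — must start with 'b'
6. 'cabaac' → no match — must start with 'b'

3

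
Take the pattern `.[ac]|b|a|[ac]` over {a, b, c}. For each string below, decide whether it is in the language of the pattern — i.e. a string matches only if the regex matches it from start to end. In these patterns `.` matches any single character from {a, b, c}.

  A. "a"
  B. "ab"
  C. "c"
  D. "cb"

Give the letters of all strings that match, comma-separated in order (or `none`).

A, C

A → match
B → no match
C → match
D → no match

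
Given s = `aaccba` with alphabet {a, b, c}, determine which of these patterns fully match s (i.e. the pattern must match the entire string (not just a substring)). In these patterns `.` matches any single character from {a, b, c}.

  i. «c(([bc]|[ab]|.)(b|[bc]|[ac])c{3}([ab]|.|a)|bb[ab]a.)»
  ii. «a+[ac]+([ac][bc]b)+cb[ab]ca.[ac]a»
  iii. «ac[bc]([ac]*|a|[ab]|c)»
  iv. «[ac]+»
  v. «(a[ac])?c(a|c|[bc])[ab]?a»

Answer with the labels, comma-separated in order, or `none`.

v

i → no match — must start with `c`
ii → no match
iii → no match — must start with `ac`
iv → no match
v → match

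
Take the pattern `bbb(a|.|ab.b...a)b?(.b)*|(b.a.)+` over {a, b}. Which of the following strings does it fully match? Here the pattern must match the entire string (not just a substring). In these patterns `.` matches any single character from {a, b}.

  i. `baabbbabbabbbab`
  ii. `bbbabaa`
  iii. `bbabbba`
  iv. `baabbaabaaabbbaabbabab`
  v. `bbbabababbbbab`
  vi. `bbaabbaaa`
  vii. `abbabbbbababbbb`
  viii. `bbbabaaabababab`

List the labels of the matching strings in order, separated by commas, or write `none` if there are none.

none

i → no match
ii → no match
iii → no match
iv → no match
v → no match
vi → no match
vii → no match
viii → no match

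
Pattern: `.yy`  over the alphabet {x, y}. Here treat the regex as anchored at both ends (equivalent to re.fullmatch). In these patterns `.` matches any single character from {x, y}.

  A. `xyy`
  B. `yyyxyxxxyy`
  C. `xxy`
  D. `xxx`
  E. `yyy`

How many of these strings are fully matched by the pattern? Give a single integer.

2

A. `xyy` → match
B. `yyyxyxxxyy` → no match
C. `xxy` → no match — must end with `yy`
D. `xxx` → no match — must end with `yy`
E. `yyy` → match
Total matched: 2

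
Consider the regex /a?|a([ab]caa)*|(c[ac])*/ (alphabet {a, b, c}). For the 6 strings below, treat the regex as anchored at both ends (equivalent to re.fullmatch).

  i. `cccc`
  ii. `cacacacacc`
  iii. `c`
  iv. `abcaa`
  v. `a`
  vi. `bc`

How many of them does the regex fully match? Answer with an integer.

4

i → match
ii → match
iii → no match
iv → match
v → match
vi → no match
Total matched: 4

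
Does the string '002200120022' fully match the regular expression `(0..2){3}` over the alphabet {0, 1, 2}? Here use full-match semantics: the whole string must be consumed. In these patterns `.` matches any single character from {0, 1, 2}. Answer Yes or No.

Yes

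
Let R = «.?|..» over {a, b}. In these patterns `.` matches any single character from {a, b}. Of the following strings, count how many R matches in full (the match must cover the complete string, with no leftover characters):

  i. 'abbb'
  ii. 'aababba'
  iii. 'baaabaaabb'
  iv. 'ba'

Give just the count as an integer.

i. 'abbb' → no match
ii. 'aababba' → no match
iii. 'baaabaaabb' → no match
iv. 'ba' → match
Total matched: 1

1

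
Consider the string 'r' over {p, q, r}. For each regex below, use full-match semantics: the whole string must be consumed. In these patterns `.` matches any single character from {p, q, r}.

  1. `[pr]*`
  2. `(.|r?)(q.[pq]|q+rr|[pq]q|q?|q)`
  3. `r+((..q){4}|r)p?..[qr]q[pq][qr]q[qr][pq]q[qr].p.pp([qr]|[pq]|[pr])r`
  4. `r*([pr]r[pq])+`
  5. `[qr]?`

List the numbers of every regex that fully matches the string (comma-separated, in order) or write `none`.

1 → match
2 → match
3 → no match
4 → no match
5 → match

1, 2, 5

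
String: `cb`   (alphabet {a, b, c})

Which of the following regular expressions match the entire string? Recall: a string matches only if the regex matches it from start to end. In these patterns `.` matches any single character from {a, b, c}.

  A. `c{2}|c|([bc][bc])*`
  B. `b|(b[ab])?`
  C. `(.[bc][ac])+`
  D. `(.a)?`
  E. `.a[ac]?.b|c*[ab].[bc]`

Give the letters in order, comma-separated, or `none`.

A → match
B → no match
C → no match
D → no match
E → no match

A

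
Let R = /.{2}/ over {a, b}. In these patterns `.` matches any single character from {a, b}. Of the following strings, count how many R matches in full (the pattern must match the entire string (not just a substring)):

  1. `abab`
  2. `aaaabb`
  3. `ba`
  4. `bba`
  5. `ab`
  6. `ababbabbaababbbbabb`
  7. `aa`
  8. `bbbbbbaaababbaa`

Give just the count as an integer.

1 → no match
2 → no match
3 → match
4 → no match
5 → match
6 → no match
7 → match
8 → no match
Total matched: 3

3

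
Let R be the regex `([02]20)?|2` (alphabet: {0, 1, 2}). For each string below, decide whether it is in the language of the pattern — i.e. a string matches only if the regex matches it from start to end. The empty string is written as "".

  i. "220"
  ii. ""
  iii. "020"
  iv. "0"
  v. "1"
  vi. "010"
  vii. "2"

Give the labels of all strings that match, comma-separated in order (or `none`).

i, ii, iii, vii

i → match
ii → match
iii → match
iv → no match
v → no match
vi → no match
vii → match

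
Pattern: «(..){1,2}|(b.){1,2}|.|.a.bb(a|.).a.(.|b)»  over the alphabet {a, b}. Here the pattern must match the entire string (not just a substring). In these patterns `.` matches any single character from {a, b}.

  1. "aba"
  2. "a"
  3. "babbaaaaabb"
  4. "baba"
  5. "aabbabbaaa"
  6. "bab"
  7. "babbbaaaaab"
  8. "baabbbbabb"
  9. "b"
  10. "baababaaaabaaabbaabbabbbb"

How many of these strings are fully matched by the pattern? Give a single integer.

1 → no match
2 → match
3 → no match
4 → match
5 → no match
6 → no match
7 → no match
8 → match
9 → match
10 → no match
Total matched: 4

4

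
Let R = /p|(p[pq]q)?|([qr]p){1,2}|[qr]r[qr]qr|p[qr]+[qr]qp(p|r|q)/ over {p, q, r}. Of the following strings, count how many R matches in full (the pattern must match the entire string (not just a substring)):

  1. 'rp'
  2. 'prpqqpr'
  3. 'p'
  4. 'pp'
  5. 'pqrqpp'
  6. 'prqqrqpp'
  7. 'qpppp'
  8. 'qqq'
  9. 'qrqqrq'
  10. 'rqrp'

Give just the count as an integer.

1 → match
2 → no match
3 → match
4 → no match
5 → match
6 → match
7 → no match
8 → no match
9 → no match
10 → no match
Total matched: 4

4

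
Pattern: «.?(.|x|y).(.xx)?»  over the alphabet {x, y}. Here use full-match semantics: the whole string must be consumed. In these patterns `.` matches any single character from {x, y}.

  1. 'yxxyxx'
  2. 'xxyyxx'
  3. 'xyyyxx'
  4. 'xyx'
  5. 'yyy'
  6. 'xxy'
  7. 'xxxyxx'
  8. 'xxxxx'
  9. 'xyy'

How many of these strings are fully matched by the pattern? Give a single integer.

1 → match
2 → match
3 → match
4 → match
5 → match
6 → match
7 → match
8 → match
9 → match
Total matched: 9

9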